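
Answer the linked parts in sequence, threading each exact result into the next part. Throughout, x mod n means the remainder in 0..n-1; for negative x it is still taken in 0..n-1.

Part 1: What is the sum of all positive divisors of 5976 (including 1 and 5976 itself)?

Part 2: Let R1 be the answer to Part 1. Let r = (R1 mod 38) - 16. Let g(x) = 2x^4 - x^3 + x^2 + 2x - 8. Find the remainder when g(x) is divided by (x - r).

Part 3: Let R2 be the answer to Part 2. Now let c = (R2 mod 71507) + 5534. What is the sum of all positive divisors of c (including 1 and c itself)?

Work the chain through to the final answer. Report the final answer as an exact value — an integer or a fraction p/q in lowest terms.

13764

Part 1: 5976 = 2^3 * 3^2 * 83; sigma = (1 + 2 + 4 + 8) * (1 + 3 + 9) * (1 + 83) = 15 * 13 * 84 = 16380; answer 16380
Part 2: R1 = 16380; r = -14; remainder = value at the root: 2*(-14)^4 - 1*(-14)^3 + 1*(-14)^2 + 2*(-14)^1 - 8 = (76832) + (2744) + (196) + (-28) + (-8) = 79736; answer 79736
Part 3: R2 = 79736; c = 13763; 13763 is prime, so its only divisors are 1 and 13763; sigma = 1 + 13763 = 13764; answer 13764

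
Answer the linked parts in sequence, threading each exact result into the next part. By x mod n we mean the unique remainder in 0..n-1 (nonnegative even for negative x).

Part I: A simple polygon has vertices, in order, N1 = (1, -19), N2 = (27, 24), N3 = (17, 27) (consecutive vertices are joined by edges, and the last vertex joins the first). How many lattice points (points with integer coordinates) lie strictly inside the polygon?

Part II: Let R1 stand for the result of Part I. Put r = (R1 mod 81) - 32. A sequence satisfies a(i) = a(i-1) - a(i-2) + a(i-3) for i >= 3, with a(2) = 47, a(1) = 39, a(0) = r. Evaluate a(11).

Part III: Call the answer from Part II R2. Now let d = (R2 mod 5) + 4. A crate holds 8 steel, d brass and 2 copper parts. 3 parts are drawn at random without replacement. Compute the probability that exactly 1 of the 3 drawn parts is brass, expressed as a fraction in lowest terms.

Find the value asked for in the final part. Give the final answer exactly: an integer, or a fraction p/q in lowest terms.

Part I: cross terms: (1*24 - 27*-19)=537, (27*27 - 17*24)=321, (17*-19 - 1*27)=-350; twice the area = |508| = 508; area = 254; boundary points = 1 + 1 + 2 = 4; strictly interior points = area - boundary/2 + 1 = 253; answer 253
Part II: R1 = 253; r = -22; a(3) = 1*(47) - 1*(39) + 1*(-22) = -14; iterating: a(3)=-14, a(4)=-22, a(5)=39, a(6)=47, a(7)=-14, a(8)=-22, a(9)=39, a(10)=47, a(11)=-14; answer -14
Part III: R2 = -14; d = 5; total draws C(15,3) = 455; favorable C(5,1)*C(10,2) = 225; P = 45/91; answer 45/91

45/91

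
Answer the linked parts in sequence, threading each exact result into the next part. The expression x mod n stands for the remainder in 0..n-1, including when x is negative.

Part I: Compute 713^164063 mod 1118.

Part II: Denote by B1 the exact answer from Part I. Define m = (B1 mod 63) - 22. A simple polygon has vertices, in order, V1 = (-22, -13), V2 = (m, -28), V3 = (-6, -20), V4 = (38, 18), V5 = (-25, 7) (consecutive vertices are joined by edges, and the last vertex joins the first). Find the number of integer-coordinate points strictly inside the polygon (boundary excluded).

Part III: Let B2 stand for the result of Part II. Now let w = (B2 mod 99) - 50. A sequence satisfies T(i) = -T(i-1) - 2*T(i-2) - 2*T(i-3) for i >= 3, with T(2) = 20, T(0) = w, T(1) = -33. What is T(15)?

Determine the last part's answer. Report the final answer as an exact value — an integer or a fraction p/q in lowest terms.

Part I: squarings mod 1118: 713^1=713, 713^2=797, 713^4=185, 713^8=685, 713^16=783, 713^32=425, 713^64=627, 713^128=711, 713^256=185, 713^512=685, 713^1024=783, 713^2048=425, 713^4096=627, 713^8192=711, 713^16384=185, 713^32768=685, 713^65536=783, 713^131072=425; 713^164063 = 713^1 * 713^2 * 713^4 * 713^8 * 713^16 * 713^64 * 713^128 * 713^32768 * 713^131072 = 253 (mod 1118); answer 253
Part II: B1 = 253; m = -21; cross terms: (-22*-28 - -21*-13)=343, (-21*-20 - -6*-28)=252, (-6*18 - 38*-20)=652, (38*7 - -25*18)=716, (-25*-13 - -22*7)=479; twice the area = |2442| = 2442; area = 1221; boundary points = 1 + 1 + 2 + 1 + 1 = 6; strictly interior points = area - boundary/2 + 1 = 1219; answer 1219
Part III: B2 = 1219; w = -19; T(3) = -1*(20) - 2*(-33) - 2*(-19) = 84; iterating: T(3)=84, T(4)=-58, T(5)=-150, T(6)=98, T(7)=318, T(8)=-214, T(9)=-618, T(10)=410, T(11)=1254, T(12)=-838, T(13)=-2490, T(14)=1658, T(15)=4998; answer 4998

4998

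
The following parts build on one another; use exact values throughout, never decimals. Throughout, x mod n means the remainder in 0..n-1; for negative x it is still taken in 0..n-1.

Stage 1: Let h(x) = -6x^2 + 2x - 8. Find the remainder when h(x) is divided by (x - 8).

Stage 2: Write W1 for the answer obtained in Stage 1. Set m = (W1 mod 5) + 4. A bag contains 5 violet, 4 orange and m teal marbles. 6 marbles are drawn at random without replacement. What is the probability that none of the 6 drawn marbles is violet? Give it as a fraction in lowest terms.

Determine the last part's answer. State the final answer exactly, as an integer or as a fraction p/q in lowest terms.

33/442

Stage 1: remainder = value at the root: -6*(8)^2 + 2*(8)^1 - 8 = (-384) + (16) + (-8) = -376; answer -376
Stage 2: W1 = -376; m = 8; total draws C(17,6) = 12376; favorable C(12,6) = 924; P = 33/442; answer 33/442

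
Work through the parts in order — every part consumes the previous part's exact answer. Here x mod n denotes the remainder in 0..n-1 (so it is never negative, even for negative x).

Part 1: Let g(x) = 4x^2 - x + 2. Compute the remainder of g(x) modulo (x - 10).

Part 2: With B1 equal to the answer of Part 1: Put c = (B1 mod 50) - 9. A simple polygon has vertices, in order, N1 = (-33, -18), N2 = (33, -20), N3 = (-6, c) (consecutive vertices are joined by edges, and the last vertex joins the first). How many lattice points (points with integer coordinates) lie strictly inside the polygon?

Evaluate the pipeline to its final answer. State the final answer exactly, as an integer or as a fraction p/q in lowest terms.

Part 1: remainder = value at the root: 4*(10)^2 - 1*(10)^1 + 2 = (400) + (-10) + (2) = 392; answer 392
Part 2: B1 = 392; c = 33; cross terms: (-33*-20 - 33*-18)=1254, (33*33 - -6*-20)=969, (-6*-18 - -33*33)=1197; twice the area = |3420| = 3420; area = 1710; boundary points = 2 + 1 + 3 = 6; strictly interior points = area - boundary/2 + 1 = 1708; answer 1708

1708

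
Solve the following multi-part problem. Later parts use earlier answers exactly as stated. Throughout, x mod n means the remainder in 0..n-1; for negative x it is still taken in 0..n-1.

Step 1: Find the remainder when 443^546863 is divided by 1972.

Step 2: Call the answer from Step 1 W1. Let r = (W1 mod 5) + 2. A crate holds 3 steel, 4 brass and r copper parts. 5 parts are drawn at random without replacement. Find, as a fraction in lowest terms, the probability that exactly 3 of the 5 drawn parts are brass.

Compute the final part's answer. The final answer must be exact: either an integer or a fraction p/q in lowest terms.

Step 1: squarings mod 1972: 443^1=443, 443^2=1021, 443^4=1225, 443^8=1905, 443^16=545, 443^32=1225, 443^64=1905, 443^128=545, 443^256=1225, 443^512=1905, 443^1024=545, 443^2048=1225, 443^4096=1905, 443^8192=545, 443^16384=1225, 443^32768=1905, 443^65536=545, 443^131072=1225, 443^262144=1905, 443^524288=545; 443^546863 = 443^1 * 443^2 * 443^4 * 443^8 * 443^32 * 443^2048 * 443^4096 * 443^16384 * 443^524288 = 1667 (mod 1972); answer 1667
Step 2: W1 = 1667; r = 4; total draws C(11,5) = 462; favorable C(4,3)*C(7,2) = 84; P = 2/11; answer 2/11

2/11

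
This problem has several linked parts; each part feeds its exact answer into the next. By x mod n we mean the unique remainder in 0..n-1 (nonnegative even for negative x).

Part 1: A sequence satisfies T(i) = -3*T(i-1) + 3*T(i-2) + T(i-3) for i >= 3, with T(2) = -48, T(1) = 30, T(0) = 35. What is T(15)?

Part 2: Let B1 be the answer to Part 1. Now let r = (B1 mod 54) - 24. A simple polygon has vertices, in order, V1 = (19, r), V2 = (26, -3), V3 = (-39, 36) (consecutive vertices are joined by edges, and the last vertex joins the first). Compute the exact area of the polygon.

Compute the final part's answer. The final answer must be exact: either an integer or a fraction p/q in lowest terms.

Part 1: T(3) = -3*(-48) + 3*(30) + 1*(35) = 269; iterating: T(3)=269, T(4)=-921, T(5)=3522, T(6)=-13060, T(7)=48825, T(8)=-182133, T(9)=679814, T(10)=-2537016, T(11)=9468357, T(12)=-35336305, T(13)=131876970, T(14)=-492171468, T(15)=1836809009; answer 1836809009
Part 2: B1 = 1836809009; r = 11; cross terms: (19*-3 - 26*11)=-343, (26*36 - -39*-3)=819, (-39*11 - 19*36)=-1113; twice the area = |-637| = 637; area = 637/2; answer 637/2

637/2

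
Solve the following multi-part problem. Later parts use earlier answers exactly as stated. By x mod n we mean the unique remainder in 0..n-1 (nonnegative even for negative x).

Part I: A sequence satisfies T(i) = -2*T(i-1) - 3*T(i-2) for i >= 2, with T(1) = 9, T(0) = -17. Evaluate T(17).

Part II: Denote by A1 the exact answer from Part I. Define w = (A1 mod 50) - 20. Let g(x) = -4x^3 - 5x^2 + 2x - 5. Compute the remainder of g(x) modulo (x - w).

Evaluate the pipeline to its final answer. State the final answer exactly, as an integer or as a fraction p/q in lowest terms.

-14600

Part I: T(2) = -2*(9) - 3*(-17) = 33; iterating: T(2)=33, T(3)=-93, T(4)=87, T(5)=105, T(6)=-471, T(7)=627, T(8)=159, T(9)=-2199, T(10)=3921, T(11)=-1245, T(12)=-9273, T(13)=22281, T(14)=-16743, T(15)=-33357, T(16)=116943, T(17)=-133815; answer -133815
Part II: A1 = -133815; w = 15; remainder = value at the root: -4*(15)^3 - 5*(15)^2 + 2*(15)^1 - 5 = (-13500) + (-1125) + (30) + (-5) = -14600; answer -14600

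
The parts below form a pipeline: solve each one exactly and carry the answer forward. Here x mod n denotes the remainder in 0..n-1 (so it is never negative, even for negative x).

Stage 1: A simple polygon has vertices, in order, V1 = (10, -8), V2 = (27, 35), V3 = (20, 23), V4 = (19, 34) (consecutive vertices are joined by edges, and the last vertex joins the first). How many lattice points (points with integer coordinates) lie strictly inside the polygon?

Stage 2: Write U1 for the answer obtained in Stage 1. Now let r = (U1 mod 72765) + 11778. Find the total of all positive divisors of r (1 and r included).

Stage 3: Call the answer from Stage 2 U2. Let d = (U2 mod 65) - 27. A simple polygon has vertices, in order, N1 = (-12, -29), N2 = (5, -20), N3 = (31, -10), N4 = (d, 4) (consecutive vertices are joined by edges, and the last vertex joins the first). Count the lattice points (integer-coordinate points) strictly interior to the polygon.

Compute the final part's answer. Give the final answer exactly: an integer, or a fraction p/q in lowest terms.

Stage 1: cross terms: (10*35 - 27*-8)=566, (27*23 - 20*35)=-79, (20*34 - 19*23)=243, (19*-8 - 10*34)=-492; twice the area = |238| = 238; area = 119; boundary points = 1 + 1 + 1 + 3 = 6; strictly interior points = area - boundary/2 + 1 = 117; answer 117
Stage 2: U1 = 117; r = 11895; 11895 = 3 * 5 * 13 * 61; sigma = (1 + 3) * (1 + 5) * (1 + 13) * (1 + 61) = 4 * 6 * 14 * 62 = 20832; answer 20832
Stage 3: U2 = 20832; d = 5; cross terms: (-12*-20 - 5*-29)=385, (5*-10 - 31*-20)=570, (31*4 - 5*-10)=174, (5*-29 - -12*4)=-97; twice the area = |1032| = 1032; area = 516; boundary points = 1 + 2 + 2 + 1 = 6; strictly interior points = area - boundary/2 + 1 = 514; answer 514

514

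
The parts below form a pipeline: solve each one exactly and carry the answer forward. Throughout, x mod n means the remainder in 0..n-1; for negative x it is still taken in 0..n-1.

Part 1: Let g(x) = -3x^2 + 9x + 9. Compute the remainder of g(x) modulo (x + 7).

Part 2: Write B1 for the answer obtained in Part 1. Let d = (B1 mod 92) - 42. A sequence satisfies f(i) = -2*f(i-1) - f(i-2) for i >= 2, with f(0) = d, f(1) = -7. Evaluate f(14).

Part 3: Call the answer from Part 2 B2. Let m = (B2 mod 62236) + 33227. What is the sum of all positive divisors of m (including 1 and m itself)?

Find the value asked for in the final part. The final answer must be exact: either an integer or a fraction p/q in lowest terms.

176400

Part 1: remainder = value at the root: -3*(-7)^2 + 9*(-7)^1 + 9 = (-147) + (-63) + (9) = -201; answer -201
Part 2: B1 = -201; d = 33; f(2) = -2*(-7) - 1*(33) = -19; iterating: f(2)=-19, f(3)=45, f(4)=-71, f(5)=97, f(6)=-123, f(7)=149, f(8)=-175, f(9)=201, f(10)=-227, f(11)=253, f(12)=-279, f(13)=305, f(14)=-331; answer -331
Part 3: B2 = -331; m = 95132; 95132 = 2^2 * 17 * 1399; sigma = (1 + 2 + 4) * (1 + 17) * (1 + 1399) = 7 * 18 * 1400 = 176400; answer 176400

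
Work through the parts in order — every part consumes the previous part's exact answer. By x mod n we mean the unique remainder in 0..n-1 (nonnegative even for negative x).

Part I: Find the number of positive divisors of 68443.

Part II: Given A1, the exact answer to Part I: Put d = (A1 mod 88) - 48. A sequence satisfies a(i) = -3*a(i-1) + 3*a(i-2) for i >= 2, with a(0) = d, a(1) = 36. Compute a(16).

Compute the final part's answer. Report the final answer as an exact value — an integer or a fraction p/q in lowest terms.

-28788067116

Part I: 68443 is prime, so its only divisors are 1 and 68443; count = 2; answer 2
Part II: A1 = 2; d = -46; a(2) = -3*(36) + 3*(-46) = -246; iterating: a(2)=-246, a(3)=846, a(4)=-3276, a(5)=12366, a(6)=-46926, a(7)=177876, a(8)=-674406, a(9)=2556846, a(10)=-9693756, a(11)=36751806, a(12)=-139336686, a(13)=528265476, a(14)=-2002806486, a(15)=7593215886, a(16)=-28788067116; answer -28788067116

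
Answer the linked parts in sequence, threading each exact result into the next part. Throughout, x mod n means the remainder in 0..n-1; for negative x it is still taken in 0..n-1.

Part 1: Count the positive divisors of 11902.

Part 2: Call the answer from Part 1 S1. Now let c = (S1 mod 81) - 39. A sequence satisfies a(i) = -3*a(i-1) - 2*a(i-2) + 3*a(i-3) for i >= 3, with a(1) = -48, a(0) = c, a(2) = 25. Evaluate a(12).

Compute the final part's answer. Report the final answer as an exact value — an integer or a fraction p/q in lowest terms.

62047

Part 1: 11902 = 2 * 11 * 541; number of divisors = (1+1) * (1+1) * (1+1) = 8; answer 8
Part 2: S1 = 8; c = -31; a(3) = -3*(25) - 2*(-48) + 3*(-31) = -72; iterating: a(3)=-72, a(4)=22, a(5)=153, a(6)=-719, a(7)=1917, a(8)=-3854, a(9)=5571, a(10)=-3254, a(11)=-12942, a(12)=62047; answer 62047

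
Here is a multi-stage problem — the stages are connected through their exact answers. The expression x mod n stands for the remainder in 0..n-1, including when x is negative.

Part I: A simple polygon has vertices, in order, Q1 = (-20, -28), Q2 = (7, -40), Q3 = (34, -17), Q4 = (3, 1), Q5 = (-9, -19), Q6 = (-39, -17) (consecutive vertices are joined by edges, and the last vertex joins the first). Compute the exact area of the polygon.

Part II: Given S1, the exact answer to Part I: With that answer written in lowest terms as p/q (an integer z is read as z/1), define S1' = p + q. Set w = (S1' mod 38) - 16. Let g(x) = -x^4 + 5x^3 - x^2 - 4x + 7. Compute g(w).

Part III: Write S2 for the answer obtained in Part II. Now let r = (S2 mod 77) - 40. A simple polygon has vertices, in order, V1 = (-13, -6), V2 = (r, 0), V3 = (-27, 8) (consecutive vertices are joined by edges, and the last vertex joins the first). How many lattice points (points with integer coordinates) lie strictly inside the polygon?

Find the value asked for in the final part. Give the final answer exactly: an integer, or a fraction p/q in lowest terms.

28

Part I: cross terms: (-20*-40 - 7*-28)=996, (7*-17 - 34*-40)=1241, (34*1 - 3*-17)=85, (3*-19 - -9*1)=-48, (-9*-17 - -39*-19)=-588, (-39*-28 - -20*-17)=752; twice the area = |2438| = 2438; area = 1219; answer 1219
Part II: S1 = 1219; threaded value p + q = 1220; w = -12; -1*(-12)^4 + 5*(-12)^3 - 1*(-12)^2 - 4*(-12)^1 + 7 = (-20736) + (-8640) + (-144) + (48) + (7) = -29465; answer -29465
Part III: S2 = -29465; r = -14; cross terms: (-13*0 - -14*-6)=-84, (-14*8 - -27*0)=-112, (-27*-6 - -13*8)=266; twice the area = |70| = 70; area = 35; boundary points = 1 + 1 + 14 = 16; strictly interior points = area - boundary/2 + 1 = 28; answer 28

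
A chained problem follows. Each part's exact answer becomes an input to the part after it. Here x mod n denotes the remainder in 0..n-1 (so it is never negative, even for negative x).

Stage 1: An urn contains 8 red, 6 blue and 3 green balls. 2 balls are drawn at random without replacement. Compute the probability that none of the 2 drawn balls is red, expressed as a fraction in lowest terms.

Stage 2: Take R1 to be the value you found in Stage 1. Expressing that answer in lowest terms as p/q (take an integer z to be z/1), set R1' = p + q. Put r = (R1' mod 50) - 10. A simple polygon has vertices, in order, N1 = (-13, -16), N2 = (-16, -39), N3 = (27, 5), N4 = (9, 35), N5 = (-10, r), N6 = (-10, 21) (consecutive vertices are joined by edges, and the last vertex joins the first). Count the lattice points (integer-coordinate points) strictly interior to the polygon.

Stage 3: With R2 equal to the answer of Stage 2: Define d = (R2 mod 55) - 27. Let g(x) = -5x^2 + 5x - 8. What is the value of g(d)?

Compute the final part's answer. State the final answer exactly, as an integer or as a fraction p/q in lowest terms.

Stage 1: total draws C(17,2) = 136; favorable C(9,2) = 36; P = 9/34; answer 9/34
Stage 2: R1 = 9/34; threaded value p + q = 43; r = 33; cross terms: (-13*-39 - -16*-16)=251, (-16*5 - 27*-39)=973, (27*35 - 9*5)=900, (9*33 - -10*35)=647, (-10*21 - -10*33)=120, (-10*-16 - -13*21)=433; twice the area = |3324| = 3324; area = 1662; boundary points = 1 + 1 + 6 + 1 + 12 + 1 = 22; strictly interior points = area - boundary/2 + 1 = 1652; answer 1652
Stage 3: R2 = 1652; d = -25; -5*(-25)^2 + 5*(-25)^1 - 8 = (-3125) + (-125) + (-8) = -3258; answer -3258

-3258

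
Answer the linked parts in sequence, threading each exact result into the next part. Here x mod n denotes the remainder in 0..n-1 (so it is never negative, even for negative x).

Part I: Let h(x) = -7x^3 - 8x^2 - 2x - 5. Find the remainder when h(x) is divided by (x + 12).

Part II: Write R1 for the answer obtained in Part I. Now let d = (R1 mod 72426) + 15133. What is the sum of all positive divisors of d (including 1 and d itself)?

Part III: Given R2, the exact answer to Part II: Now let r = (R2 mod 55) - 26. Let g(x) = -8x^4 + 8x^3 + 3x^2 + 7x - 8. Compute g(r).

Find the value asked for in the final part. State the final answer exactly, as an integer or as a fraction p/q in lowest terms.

-1096498

Part I: remainder = value at the root: -7*(-12)^3 - 8*(-12)^2 - 2*(-12)^1 - 5 = (12096) + (-1152) + (24) + (-5) = 10963; answer 10963
Part II: R1 = 10963; d = 26096; 26096 = 2^4 * 7 * 233; sigma = (1 + 2 + 4 + 8 + 16) * (1 + 7) * (1 + 233) = 31 * 8 * 234 = 58032; answer 58032
Part III: R2 = 58032; r = -19; -8*(-19)^4 + 8*(-19)^3 + 3*(-19)^2 + 7*(-19)^1 - 8 = (-1042568) + (-54872) + (1083) + (-133) + (-8) = -1096498; answer -1096498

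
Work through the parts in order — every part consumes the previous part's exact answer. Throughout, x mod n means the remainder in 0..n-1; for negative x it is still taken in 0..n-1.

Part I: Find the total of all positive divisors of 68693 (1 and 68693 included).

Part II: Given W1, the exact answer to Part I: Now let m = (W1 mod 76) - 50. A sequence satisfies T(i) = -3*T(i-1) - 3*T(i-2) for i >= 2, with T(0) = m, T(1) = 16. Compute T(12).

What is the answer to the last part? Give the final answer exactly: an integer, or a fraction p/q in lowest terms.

Part I: 68693 = 73 * 941; sigma = (1 + 73) * (1 + 941) = 74 * 942 = 69708; answer 69708
Part II: W1 = 69708; m = -34; T(2) = -3*(16) - 3*(-34) = 54; iterating: T(2)=54, T(3)=-210, T(4)=468, T(5)=-774, T(6)=918, T(7)=-432, T(8)=-1458, T(9)=5670, T(10)=-12636, T(11)=20898, T(12)=-24786; answer -24786

-24786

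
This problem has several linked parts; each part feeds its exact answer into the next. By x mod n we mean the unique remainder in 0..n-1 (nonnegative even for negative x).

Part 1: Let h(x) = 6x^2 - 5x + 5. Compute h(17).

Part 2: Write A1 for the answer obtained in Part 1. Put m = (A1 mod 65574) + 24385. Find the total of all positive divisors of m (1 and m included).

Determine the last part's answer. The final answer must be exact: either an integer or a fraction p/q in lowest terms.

28056

Part 1: 6*(17)^2 - 5*(17)^1 + 5 = (1734) + (-85) + (5) = 1654; answer 1654
Part 2: A1 = 1654; m = 26039; 26039 = 13 * 2003; sigma = (1 + 13) * (1 + 2003) = 14 * 2004 = 28056; answer 28056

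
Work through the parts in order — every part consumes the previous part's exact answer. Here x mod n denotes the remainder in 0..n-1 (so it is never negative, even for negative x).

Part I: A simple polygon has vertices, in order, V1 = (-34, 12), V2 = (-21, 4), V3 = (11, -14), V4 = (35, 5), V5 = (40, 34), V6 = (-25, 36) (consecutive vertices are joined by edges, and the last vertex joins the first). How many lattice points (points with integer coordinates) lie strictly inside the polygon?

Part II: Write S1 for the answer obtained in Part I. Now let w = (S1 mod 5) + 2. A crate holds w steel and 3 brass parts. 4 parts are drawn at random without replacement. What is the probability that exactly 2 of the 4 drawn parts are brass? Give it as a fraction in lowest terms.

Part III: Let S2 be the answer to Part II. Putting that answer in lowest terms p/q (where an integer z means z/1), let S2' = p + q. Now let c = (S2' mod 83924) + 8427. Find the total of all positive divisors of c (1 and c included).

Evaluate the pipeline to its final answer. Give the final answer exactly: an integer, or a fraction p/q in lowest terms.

13104

Part I: cross terms: (-34*4 - -21*12)=116, (-21*-14 - 11*4)=250, (11*5 - 35*-14)=545, (35*34 - 40*5)=990, (40*36 - -25*34)=2290, (-25*12 - -34*36)=924; twice the area = |5115| = 5115; area = 5115/2; boundary points = 1 + 2 + 1 + 1 + 1 + 3 = 9; strictly interior points = area - boundary/2 + 1 = 2554; answer 2554
Part II: S1 = 2554; w = 6; total draws C(9,4) = 126; favorable C(3,2)*C(6,2) = 45; P = 5/14; answer 5/14
Part III: S2 = 5/14; threaded value p + q = 19; c = 8446; 8446 = 2 * 41 * 103; sigma = (1 + 2) * (1 + 41) * (1 + 103) = 3 * 42 * 104 = 13104; answer 13104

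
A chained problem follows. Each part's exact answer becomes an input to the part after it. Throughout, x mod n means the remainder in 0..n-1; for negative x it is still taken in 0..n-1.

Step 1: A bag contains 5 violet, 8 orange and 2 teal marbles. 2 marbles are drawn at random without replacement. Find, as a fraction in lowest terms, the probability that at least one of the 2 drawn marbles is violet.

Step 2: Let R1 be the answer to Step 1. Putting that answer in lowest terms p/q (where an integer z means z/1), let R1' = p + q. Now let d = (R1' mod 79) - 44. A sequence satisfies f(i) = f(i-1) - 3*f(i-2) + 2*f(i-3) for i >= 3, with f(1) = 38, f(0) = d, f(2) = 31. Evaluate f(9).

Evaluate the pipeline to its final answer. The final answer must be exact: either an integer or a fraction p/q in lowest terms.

Step 1: total draws C(15,2) = 105; complement C(10,2) = 45; favorable 105 - 45 = 60; P = 4/7; answer 4/7
Step 2: R1 = 4/7; threaded value p + q = 11; d = -33; f(3) = 1*(31) - 3*(38) + 2*(-33) = -149; iterating: f(3)=-149, f(4)=-166, f(5)=343, f(6)=543, f(7)=-818, f(8)=-1761, f(9)=1779; answer 1779

1779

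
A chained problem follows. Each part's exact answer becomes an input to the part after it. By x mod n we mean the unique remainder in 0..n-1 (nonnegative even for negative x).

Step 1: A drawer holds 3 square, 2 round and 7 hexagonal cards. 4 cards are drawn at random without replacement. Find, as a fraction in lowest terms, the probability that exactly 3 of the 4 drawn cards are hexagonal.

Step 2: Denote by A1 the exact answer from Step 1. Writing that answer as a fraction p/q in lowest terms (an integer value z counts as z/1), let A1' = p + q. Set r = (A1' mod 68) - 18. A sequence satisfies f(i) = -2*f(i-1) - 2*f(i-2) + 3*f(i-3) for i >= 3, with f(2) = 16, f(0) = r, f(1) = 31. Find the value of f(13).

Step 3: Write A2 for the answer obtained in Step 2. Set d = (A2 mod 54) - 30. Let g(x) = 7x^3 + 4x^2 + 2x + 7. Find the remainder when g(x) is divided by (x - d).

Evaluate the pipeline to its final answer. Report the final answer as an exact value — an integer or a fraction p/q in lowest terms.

Step 1: total draws C(12,4) = 495; favorable C(7,3)*C(5,1) = 175; P = 35/99; answer 35/99
Step 2: A1 = 35/99; threaded value p + q = 134; r = 48; f(3) = -2*(16) - 2*(31) + 3*(48) = 50; iterating: f(3)=50, f(4)=-39, f(5)=26, f(6)=176, f(7)=-521, f(8)=768, f(9)=34, f(10)=-3167, f(11)=8570, f(12)=-10704, f(13)=-5233; answer -5233
Step 3: A2 = -5233; d = -25; remainder = value at the root: 7*(-25)^3 + 4*(-25)^2 + 2*(-25)^1 + 7 = (-109375) + (2500) + (-50) + (7) = -106918; answer -106918

-106918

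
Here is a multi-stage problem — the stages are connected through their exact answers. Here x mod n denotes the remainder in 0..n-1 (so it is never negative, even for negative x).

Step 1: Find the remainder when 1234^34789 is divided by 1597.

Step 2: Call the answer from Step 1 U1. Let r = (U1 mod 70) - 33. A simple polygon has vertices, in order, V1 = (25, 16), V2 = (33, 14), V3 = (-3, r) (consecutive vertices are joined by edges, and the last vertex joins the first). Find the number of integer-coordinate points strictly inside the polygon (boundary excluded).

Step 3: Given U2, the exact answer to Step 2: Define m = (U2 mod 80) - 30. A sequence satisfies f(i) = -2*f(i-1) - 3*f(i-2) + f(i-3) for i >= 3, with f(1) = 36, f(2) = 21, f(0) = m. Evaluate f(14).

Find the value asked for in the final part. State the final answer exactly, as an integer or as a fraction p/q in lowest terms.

Step 1: squarings mod 1597: 1234^1=1234, 1234^2=815, 1234^4=1470, 1234^8=159, 1234^16=1326, 1234^32=1576, 1234^64=441, 1234^128=1244, 1234^256=43, 1234^512=252, 1234^1024=1221, 1234^2048=840, 1234^4096=1323, 1234^8192=17, 1234^16384=289, 1234^32768=477; 1234^34789 = 1234^1 * 1234^4 * 1234^32 * 1234^64 * 1234^128 * 1234^256 * 1234^512 * 1234^1024 * 1234^32768 = 1356 (mod 1597); answer 1356
Step 2: U1 = 1356; r = -7; cross terms: (25*14 - 33*16)=-178, (33*-7 - -3*14)=-189, (-3*16 - 25*-7)=127; twice the area = |-240| = 240; area = 120; boundary points = 2 + 3 + 1 = 6; strictly interior points = area - boundary/2 + 1 = 118; answer 118
Step 3: U2 = 118; m = 8; f(3) = -2*(21) - 3*(36) + 1*(8) = -142; iterating: f(3)=-142, f(4)=257, f(5)=-67, f(6)=-779, f(7)=2016, f(8)=-1762, f(9)=-3303, f(10)=13908, f(11)=-19669, f(12)=-5689, f(13)=84293, f(14)=-171188; answer -171188

-171188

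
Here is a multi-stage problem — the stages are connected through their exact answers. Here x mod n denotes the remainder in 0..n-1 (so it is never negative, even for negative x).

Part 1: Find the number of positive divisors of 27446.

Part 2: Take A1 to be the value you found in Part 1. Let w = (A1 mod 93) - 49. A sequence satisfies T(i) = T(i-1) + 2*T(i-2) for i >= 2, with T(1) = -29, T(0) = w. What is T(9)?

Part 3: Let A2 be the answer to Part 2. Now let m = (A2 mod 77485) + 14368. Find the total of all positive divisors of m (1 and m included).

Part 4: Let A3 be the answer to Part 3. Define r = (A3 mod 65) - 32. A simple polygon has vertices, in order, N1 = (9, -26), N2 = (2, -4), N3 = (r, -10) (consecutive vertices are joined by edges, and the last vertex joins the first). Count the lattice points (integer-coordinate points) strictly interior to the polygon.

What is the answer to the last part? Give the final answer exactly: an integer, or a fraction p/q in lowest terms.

132

Part 1: 27446 = 2 * 13723; number of divisors = (1+1) * (1+1) = 4; answer 4
Part 2: A1 = 4; w = -45; T(2) = 1*(-29) + 2*(-45) = -119; iterating: T(2)=-119, T(3)=-177, T(4)=-415, T(5)=-769, T(6)=-1599, T(7)=-3137, T(8)=-6335, T(9)=-12609; answer -12609
Part 3: A2 = -12609; m = 79244; 79244 = 2^2 * 11 * 1801; sigma = (1 + 2 + 4) * (1 + 11) * (1 + 1801) = 7 * 12 * 1802 = 151368; answer 151368
Part 4: A3 = 151368; r = 16; cross terms: (9*-4 - 2*-26)=16, (2*-10 - 16*-4)=44, (16*-26 - 9*-10)=-326; twice the area = |-266| = 266; area = 133; boundary points = 1 + 2 + 1 = 4; strictly interior points = area - boundary/2 + 1 = 132; answer 132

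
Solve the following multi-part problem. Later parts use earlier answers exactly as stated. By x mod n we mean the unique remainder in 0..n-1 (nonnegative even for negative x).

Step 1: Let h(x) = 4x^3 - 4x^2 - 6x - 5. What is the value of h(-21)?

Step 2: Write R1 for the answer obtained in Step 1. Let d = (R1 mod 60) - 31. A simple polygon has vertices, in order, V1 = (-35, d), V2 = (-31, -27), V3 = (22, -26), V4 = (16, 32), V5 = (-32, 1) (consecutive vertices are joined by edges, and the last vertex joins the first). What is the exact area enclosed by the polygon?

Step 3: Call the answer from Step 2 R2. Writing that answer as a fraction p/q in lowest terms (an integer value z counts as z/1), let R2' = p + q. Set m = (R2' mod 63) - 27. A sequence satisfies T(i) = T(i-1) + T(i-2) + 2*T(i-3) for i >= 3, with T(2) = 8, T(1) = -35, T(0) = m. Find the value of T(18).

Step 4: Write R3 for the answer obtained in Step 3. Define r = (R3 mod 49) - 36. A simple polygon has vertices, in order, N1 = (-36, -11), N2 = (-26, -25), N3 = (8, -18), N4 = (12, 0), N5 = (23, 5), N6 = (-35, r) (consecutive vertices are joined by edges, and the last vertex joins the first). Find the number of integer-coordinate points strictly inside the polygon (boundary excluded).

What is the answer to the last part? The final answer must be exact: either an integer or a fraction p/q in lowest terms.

790

Step 1: 4*(-21)^3 - 4*(-21)^2 - 6*(-21)^1 - 5 = (-37044) + (-1764) + (126) + (-5) = -38687; answer -38687
Step 2: R1 = -38687; d = -18; cross terms: (-35*-27 - -31*-18)=387, (-31*-26 - 22*-27)=1400, (22*32 - 16*-26)=1120, (16*1 - -32*32)=1040, (-32*-18 - -35*1)=611; twice the area = |4558| = 4558; area = 2279; answer 2279
Step 3: R2 = 2279; threaded value p + q = 2280; m = -15; T(3) = 1*(8) + 1*(-35) + 2*(-15) = -57; iterating: T(3)=-57, T(4)=-119, T(5)=-160, T(6)=-393, T(7)=-791, T(8)=-1504, T(9)=-3081, T(10)=-6167, T(11)=-12256, T(12)=-24585, T(13)=-49175, T(14)=-98272, T(15)=-196617, T(16)=-393239, T(17)=-786400, T(18)=-1572873; answer -1572873
Step 4: R3 = -1572873; r = -9; cross terms: (-36*-25 - -26*-11)=614, (-26*-18 - 8*-25)=668, (8*0 - 12*-18)=216, (12*5 - 23*0)=60, (23*-9 - -35*5)=-32, (-35*-11 - -36*-9)=61; twice the area = |1587| = 1587; area = 1587/2; boundary points = 2 + 1 + 2 + 1 + 2 + 1 = 9; strictly interior points = area - boundary/2 + 1 = 790; answer 790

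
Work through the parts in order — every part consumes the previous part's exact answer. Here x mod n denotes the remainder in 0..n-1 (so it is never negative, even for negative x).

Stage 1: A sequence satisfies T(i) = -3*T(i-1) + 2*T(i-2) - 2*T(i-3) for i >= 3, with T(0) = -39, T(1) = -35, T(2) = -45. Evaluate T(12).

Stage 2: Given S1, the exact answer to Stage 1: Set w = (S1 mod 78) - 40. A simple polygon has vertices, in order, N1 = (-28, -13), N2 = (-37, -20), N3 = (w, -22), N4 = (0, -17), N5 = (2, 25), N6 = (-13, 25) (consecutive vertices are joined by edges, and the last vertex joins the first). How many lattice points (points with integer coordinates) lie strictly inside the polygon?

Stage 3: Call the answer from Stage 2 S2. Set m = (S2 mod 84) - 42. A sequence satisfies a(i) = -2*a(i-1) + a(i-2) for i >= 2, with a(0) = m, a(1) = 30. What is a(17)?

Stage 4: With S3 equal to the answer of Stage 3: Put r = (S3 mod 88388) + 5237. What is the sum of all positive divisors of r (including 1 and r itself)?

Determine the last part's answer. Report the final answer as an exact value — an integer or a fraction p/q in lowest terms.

67968

Stage 1: T(3) = -3*(-45) + 2*(-35) - 2*(-39) = 143; iterating: T(3)=143, T(4)=-449, T(5)=1723, T(6)=-6353, T(7)=23403, T(8)=-86361, T(9)=318595, T(10)=-1175313, T(11)=4335851, T(12)=-15995369; answer -15995369
Stage 2: S1 = -15995369; w = -27; cross terms: (-28*-20 - -37*-13)=79, (-37*-22 - -27*-20)=274, (-27*-17 - 0*-22)=459, (0*25 - 2*-17)=34, (2*25 - -13*25)=375, (-13*-13 - -28*25)=869; twice the area = |2090| = 2090; area = 1045; boundary points = 1 + 2 + 1 + 2 + 15 + 1 = 22; strictly interior points = area - boundary/2 + 1 = 1035; answer 1035
Stage 3: S2 = 1035; m = -15; a(2) = -2*(30) + 1*(-15) = -75; iterating: a(2)=-75, a(3)=180, a(4)=-435, a(5)=1050, a(6)=-2535, a(7)=6120, a(8)=-14775, a(9)=35670, a(10)=-86115, a(11)=207900, a(12)=-501915, a(13)=1211730, a(14)=-2925375, a(15)=7062480, a(16)=-17050335, a(17)=41163150; answer 41163150
Stage 4: S3 = 41163150; r = 67967; 67967 is prime, so its only divisors are 1 and 67967; sigma = 1 + 67967 = 67968; answer 67968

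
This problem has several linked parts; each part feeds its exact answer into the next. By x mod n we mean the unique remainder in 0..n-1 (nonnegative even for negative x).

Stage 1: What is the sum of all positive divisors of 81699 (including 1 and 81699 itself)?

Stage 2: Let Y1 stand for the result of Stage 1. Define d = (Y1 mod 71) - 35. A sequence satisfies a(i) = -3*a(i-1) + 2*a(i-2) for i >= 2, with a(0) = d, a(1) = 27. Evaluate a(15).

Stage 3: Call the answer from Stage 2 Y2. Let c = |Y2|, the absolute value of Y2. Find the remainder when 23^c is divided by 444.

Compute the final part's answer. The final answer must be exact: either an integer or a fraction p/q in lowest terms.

179

Stage 1: 81699 = 3 * 113 * 241; sigma = (1 + 3) * (1 + 113) * (1 + 241) = 4 * 114 * 242 = 110352; answer 110352
Stage 2: Y1 = 110352; d = -17; a(2) = -3*(27) + 2*(-17) = -115; iterating: a(2)=-115, a(3)=399, a(4)=-1427, a(5)=5079, a(6)=-18091, a(7)=64431, a(8)=-229475, a(9)=817287, a(10)=-2910811, a(11)=10367007, a(12)=-36922643, a(13)=131501943, a(14)=-468351115, a(15)=1668057231; answer 1668057231
Stage 3: Y2 = 1668057231; c = 1668057231; squarings mod 444: 23^1=23, 23^2=85, 23^4=121, 23^8=433, 23^16=121, 23^32=433, 23^64=121, 23^128=433, 23^256=121, 23^512=433, 23^1024=121, 23^2048=433, 23^4096=121, 23^8192=433, 23^16384=121, 23^32768=433, 23^65536=121, 23^131072=433, 23^262144=121, 23^524288=433, 23^1048576=121, 23^2097152=433, 23^4194304=121, 23^8388608=433, 23^16777216=121, 23^33554432=433, 23^67108864=121, 23^134217728=433, 23^268435456=121, 23^536870912=433, 23^1073741824=121; 23^1668057231 = 23^1 * 23^2 * 23^4 * 23^8 * 23^128 * 23^2048 * 23^32768 * 23^262144 * 23^524288 * 23^2097152 * 23^4194304 * 23^16777216 * 23^33554432 * 23^536870912 * 23^1073741824 = 179 (mod 444); answer 179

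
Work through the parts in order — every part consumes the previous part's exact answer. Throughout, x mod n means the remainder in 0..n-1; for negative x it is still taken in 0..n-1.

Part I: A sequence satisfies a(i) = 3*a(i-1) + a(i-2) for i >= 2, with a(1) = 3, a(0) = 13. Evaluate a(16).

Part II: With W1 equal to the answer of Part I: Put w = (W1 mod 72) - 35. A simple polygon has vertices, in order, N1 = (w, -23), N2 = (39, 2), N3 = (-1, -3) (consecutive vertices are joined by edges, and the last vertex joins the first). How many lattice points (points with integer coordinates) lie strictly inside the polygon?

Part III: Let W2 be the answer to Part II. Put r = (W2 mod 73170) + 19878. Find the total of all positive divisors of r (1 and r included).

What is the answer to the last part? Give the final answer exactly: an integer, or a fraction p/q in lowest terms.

34560

Part I: a(2) = 3*(3) + 1*(13) = 22; iterating: a(2)=22, a(3)=69, a(4)=229, a(5)=756, a(6)=2497, a(7)=8247, a(8)=27238, a(9)=89961, a(10)=297121, a(11)=981324, a(12)=3241093, a(13)=10704603, a(14)=35354902, a(15)=116769309, a(16)=385662829; answer 385662829
Part II: W1 = 385662829; w = -22; cross terms: (-22*2 - 39*-23)=853, (39*-3 - -1*2)=-115, (-1*-23 - -22*-3)=-43; twice the area = |695| = 695; area = 695/2; boundary points = 1 + 5 + 1 = 7; strictly interior points = area - boundary/2 + 1 = 345; answer 345
Part III: W2 = 345; r = 20223; 20223 = 3^3 * 7 * 107; sigma = (1 + 3 + 9 + 27) * (1 + 7) * (1 + 107) = 40 * 8 * 108 = 34560; answer 34560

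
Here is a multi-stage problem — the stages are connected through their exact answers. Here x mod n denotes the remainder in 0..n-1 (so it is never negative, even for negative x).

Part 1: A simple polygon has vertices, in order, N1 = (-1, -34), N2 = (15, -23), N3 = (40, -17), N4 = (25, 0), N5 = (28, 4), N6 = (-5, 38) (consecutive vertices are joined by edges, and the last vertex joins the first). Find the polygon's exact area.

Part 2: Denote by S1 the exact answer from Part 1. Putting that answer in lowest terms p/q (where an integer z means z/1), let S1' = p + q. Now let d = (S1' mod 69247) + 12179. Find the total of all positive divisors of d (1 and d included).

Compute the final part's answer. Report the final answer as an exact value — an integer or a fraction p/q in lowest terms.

27720

Part 1: cross terms: (-1*-23 - 15*-34)=533, (15*-17 - 40*-23)=665, (40*0 - 25*-17)=425, (25*4 - 28*0)=100, (28*38 - -5*4)=1084, (-5*-34 - -1*38)=208; twice the area = |3015| = 3015; area = 3015/2; answer 3015/2
Part 2: S1 = 3015/2; threaded value p + q = 3017; d = 15196; 15196 = 2^2 * 29 * 131; sigma = (1 + 2 + 4) * (1 + 29) * (1 + 131) = 7 * 30 * 132 = 27720; answer 27720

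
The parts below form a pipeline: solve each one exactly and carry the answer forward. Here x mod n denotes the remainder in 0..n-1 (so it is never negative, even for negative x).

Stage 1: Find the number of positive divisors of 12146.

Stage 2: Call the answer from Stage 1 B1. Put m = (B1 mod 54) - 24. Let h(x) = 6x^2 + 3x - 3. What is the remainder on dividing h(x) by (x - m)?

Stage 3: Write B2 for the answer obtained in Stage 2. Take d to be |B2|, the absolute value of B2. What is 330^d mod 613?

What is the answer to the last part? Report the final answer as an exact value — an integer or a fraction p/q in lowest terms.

240

Stage 1: 12146 = 2 * 6073; number of divisors = (1+1) * (1+1) = 4; answer 4
Stage 2: B1 = 4; m = -20; remainder = value at the root: 6*(-20)^2 + 3*(-20)^1 - 3 = (2400) + (-60) + (-3) = 2337; answer 2337
Stage 3: B2 = 2337; d = 2337; squarings mod 613: 330^1=330, 330^2=399, 330^4=434, 330^8=165, 330^16=253, 330^32=257, 330^64=458, 330^128=118, 330^256=438, 330^512=588, 330^1024=12, 330^2048=144; 330^2337 = 330^1 * 330^32 * 330^256 * 330^2048 = 240 (mod 613); answer 240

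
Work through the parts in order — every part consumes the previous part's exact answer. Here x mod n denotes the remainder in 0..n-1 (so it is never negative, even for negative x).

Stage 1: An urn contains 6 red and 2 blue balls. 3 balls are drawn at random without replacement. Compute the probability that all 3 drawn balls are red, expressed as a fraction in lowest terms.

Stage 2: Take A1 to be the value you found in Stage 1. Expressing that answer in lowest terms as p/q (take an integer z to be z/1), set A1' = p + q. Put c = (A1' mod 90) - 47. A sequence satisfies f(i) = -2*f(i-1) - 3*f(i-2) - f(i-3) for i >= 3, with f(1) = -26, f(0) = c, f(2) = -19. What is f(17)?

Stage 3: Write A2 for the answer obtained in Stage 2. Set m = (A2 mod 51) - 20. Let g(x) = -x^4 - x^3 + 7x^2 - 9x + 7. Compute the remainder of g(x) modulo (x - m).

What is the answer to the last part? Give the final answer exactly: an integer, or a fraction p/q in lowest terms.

Stage 1: total draws C(8,3) = 56; favorable C(6,3) = 20; P = 5/14; answer 5/14
Stage 2: A1 = 5/14; threaded value p + q = 19; c = -28; f(3) = -2*(-19) - 3*(-26) - 1*(-28) = 144; iterating: f(3)=144, f(4)=-205, f(5)=-3, f(6)=477, f(7)=-740, f(8)=52, f(9)=1639, f(10)=-2694, f(11)=419, f(12)=5605, f(13)=-9773, f(14)=2312, f(15)=19090, f(16)=-35343, f(17)=11104; answer 11104
Stage 3: A2 = 11104; m = 17; remainder = value at the root: -1*(17)^4 - 1*(17)^3 + 7*(17)^2 - 9*(17)^1 + 7 = (-83521) + (-4913) + (2023) + (-153) + (7) = -86557; answer -86557

-86557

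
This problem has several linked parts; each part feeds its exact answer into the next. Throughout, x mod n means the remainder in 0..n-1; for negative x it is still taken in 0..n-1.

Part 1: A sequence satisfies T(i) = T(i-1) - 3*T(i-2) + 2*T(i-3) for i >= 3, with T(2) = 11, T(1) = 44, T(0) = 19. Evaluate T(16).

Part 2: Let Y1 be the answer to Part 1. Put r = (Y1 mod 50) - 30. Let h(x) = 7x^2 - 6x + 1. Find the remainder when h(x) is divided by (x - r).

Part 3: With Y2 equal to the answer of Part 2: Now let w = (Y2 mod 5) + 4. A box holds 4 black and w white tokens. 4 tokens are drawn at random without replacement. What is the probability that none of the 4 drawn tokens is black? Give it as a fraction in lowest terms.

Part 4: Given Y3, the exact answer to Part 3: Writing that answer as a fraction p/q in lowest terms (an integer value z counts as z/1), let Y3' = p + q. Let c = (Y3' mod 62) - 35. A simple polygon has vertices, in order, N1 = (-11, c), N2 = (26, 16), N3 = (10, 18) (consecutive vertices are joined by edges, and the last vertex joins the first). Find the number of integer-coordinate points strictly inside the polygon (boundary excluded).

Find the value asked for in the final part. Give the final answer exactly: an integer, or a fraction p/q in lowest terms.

324

Part 1: T(3) = 1*(11) - 3*(44) + 2*(19) = -83; iterating: T(3)=-83, T(4)=-28, T(5)=243, T(6)=161, T(7)=-624, T(8)=-621, T(9)=1573, T(10)=2188, T(11)=-3773, T(12)=-7191, T(13)=8504, T(14)=22531, T(15)=-17363, T(16)=-67948; answer -67948
Part 2: Y1 = -67948; r = -28; remainder = value at the root: 7*(-28)^2 - 6*(-28)^1 + 1 = (5488) + (168) + (1) = 5657; answer 5657
Part 3: Y2 = 5657; w = 6; total draws C(10,4) = 210; favorable C(6,4) = 15; P = 1/14; answer 1/14
Part 4: Y3 = 1/14; threaded value p + q = 15; c = -20; cross terms: (-11*16 - 26*-20)=344, (26*18 - 10*16)=308, (10*-20 - -11*18)=-2; twice the area = |650| = 650; area = 325; boundary points = 1 + 2 + 1 = 4; strictly interior points = area - boundary/2 + 1 = 324; answer 324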